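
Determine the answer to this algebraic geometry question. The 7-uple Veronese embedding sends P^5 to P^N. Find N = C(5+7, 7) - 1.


The Veronese embedding v_d: P^n -> P^N maps each point to all
degree-d monomials in n+1 homogeneous coordinates.
N = C(n+d, d) - 1
N = C(5+7, 7) - 1
N = C(12, 7) - 1
C(12, 7) = 792
N = 792 - 1 = 791

791


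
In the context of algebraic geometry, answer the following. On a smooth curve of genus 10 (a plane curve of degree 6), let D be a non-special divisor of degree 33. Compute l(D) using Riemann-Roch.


First, compute the genus of a smooth plane curve of degree 6:
g = (d-1)(d-2)/2 = (6-1)(6-2)/2 = 10
For a non-special divisor D (i.e., h^1(D) = 0), Riemann-Roch gives:
l(D) = deg(D) - g + 1
Since deg(D) = 33 >= 2g - 1 = 19, D is non-special.
l(D) = 33 - 10 + 1 = 24

24


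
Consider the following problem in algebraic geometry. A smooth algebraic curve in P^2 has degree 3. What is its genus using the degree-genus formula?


Using the genus formula for smooth plane curves:
g = (d-1)(d-2)/2
g = (3-1)(3-2)/2
g = 2*1/2
g = 2/2 = 1

1


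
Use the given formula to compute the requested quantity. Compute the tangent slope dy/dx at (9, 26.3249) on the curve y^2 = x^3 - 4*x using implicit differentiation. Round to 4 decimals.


Using implicit differentiation of y^2 = x^3 - 4*x:
2y * dy/dx = 3x^2 - 4
dy/dx = (3x^2 - 4)/(2y)
Numerator: 3*9^2 - 4 = 239
Denominator: 2*26.3249 = 52.6498
dy/dx = 239/52.6498 = 4.5394

4.5394


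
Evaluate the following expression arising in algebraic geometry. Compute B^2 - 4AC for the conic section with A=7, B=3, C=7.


The discriminant of a conic Ax^2 + Bxy + Cy^2 + ... = 0 is B^2 - 4AC.
B^2 = 3^2 = 9
4AC = 4*7*7 = 196
Discriminant = 9 - 196 = -187

-187


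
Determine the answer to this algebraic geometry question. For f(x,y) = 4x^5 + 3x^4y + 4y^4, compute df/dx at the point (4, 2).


df/dx = 5*4*x^4 + 4*3*x^3*y
At (4,2): 5*4*4^4 + 4*3*4^3*2
= 5120 + 1536
= 6656

6656


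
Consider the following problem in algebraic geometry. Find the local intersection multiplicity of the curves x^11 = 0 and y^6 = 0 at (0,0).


The intersection multiplicity of V(x^a) and V(y^b) at the origin is:
I(O; V(x^11), V(y^6)) = dim_k(k[x,y]/(x^11, y^6))
A basis for k[x,y]/(x^11, y^6) is the set of monomials x^i * y^j
where 0 <= i < 11 and 0 <= j < 6.
The number of such monomials is 11 * 6 = 66

66


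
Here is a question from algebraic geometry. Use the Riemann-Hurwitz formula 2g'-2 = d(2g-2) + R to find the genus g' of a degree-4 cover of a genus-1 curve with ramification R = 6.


Riemann-Hurwitz formula: 2g' - 2 = d(2g - 2) + R
Given: d = 4, g = 1, R = 6
2g' - 2 = 4*(2*1 - 2) + 6
2g' - 2 = 4*0 + 6
2g' - 2 = 0 + 6 = 6
2g' = 8
g' = 4

4


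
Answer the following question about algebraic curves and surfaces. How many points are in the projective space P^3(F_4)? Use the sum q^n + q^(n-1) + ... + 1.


P^3(F_4) has (q^(n+1) - 1)/(q - 1) points.
= 4^3 + 4^2 + 4^1 + 4^0
= 64 + 16 + 4 + 1
= 85

85


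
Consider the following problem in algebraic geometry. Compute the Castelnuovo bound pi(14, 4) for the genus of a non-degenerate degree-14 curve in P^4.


Castelnuovo's bound: write d - 1 = m(r-1) + epsilon with 0 <= epsilon < r-1.
d - 1 = 14 - 1 = 13
r - 1 = 4 - 1 = 3
13 = 4*3 + 1, so m = 4, epsilon = 1
pi(d, r) = m(m-1)(r-1)/2 + m*epsilon
= 4*3*3/2 + 4*1
= 36/2 + 4
= 18 + 4 = 22

22


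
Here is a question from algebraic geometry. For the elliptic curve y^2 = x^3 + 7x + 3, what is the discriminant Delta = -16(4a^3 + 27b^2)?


Compute each component:
4a^3 = 4*7^3 = 4*343 = 1372
27b^2 = 27*3^2 = 27*9 = 243
4a^3 + 27b^2 = 1372 + 243 = 1615
Delta = -16*1615 = -25840

-25840


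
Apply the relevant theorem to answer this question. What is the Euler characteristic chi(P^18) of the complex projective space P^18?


The complex projective space P^18 has one cell in each even real dimension 0, 2, ..., 36.
The cohomology groups are H^{2k}(P^18) = Z for k = 0,...,18, and 0 otherwise.
Euler characteristic = sum of Betti numbers = 1 per even-dimensional cohomology group.
chi(P^18) = 18 + 1 = 19

19


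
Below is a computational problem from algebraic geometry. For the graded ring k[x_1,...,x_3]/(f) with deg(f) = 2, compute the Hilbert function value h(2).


For R = k[x_1,...,x_n]/(f) with f homogeneous of degree e:
The Hilbert series is (1 - t^e)/(1 - t)^n.
So h(d) = C(d+n-1, n-1) - C(d-e+n-1, n-1) for d >= e.
With n=3, e=2, d=2:
C(2+3-1, 3-1) = C(4, 2) = 6
C(2-2+3-1, 3-1) = C(2, 2) = 1
h(2) = 6 - 1 = 5

5


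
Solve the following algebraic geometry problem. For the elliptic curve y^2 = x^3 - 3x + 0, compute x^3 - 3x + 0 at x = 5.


Compute x^3 - 3x + 0 at x = 5:
x^3 = 5^3 = 125
(-3)*x = (-3)*5 = -15
Sum: 125 - 15 + 0 = 110

110


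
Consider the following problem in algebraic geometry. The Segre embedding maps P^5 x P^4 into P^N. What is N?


The Segre embedding maps P^m x P^n into P^N via
all products of coordinates from each factor.
N = (m+1)(n+1) - 1
N = (5+1)(4+1) - 1
N = 6*5 - 1
N = 30 - 1 = 29

29


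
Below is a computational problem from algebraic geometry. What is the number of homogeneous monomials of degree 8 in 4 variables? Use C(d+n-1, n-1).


The number of degree-8 monomials in 4 variables is C(d+n-1, n-1).
= C(8+4-1, 4-1) = C(11, 3)
= 165

165


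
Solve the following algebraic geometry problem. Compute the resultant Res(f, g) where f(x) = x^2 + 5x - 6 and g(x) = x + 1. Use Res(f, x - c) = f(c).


For Res(f, x - c), we evaluate f at x = c.
f(-1) = (-1)^2 + 5*(-1) - 6
= 1 - 5 - 6
= -4 - 6 = -10
Res(f, g) = -10

-10


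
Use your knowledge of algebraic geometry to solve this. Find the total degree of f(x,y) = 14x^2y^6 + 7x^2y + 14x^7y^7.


Examine each term for its total degree (sum of exponents).
  Term '14x^2y^6' has total degree 2+6 = 8.
  Term '7x^2y' has total degree 2+1 = 3.
  Term '14x^7y^7' has total degree 7+7 = 14.
The maximum total degree among all terms is 14.

14


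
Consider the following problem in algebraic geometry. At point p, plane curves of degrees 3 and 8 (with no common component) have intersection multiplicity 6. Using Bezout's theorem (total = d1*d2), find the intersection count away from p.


By Bezout's theorem, the total intersection number is d1 * d2.
Total = 3 * 8 = 24
Intersection multiplicity at p = 6
Remaining intersections = 24 - 6 = 18

18


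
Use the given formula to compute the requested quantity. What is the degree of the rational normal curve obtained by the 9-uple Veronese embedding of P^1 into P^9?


The rational normal curve in P^9 is the image of P^1 under the 9-uple Veronese.
A general hyperplane in P^9 pulls back to a degree-9 form on P^1, which has 9 zeros,
so the curve meets a general hyperplane in 9 points. Degree = 9.

9


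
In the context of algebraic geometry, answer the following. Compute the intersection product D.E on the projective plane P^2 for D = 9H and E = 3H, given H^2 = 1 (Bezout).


Using bilinearity of the intersection pairing on the projective plane P^2:
(aH).(bH) = ab * (H.H)
We have H^2 = 1 (Bezout).
D.E = (9H).(3H) = 9*3*1
= 27*1
= 27

27


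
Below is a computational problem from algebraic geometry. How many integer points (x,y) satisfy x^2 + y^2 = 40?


Systematically check integer values of x where x^2 <= 40.
For each valid x, check if 40 - x^2 is a perfect square.
x=2: 40 - 4 = 36, sqrt = 6 (valid)
x=6: 40 - 36 = 4, sqrt = 2 (valid)
Total integer solutions found: 8

8


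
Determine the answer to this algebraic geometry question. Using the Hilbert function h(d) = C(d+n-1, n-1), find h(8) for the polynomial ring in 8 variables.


The Hilbert function for the polynomial ring in 8 variables is:
h(d) = C(d+n-1, n-1)
h(8) = C(8+8-1, 8-1) = C(15, 7)
= 15! / (7! * 8!)
= 6435

6435


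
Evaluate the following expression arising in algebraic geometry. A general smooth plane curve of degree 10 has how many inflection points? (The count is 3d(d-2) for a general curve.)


For a general smooth plane curve C of degree d, the inflection points are
the intersection of C with its Hessian curve, which has degree 3(d-2).
By Bezout, the total intersection number is d * 3(d-2) = 10 * 24 = 240.
For a general curve every flex is ordinary, so each contributes
multiplicity 1 to C·Hess(C), and the number of distinct inflection
points is 3d(d-2).
Inflection points = 3*10*(10-2) = 3*10*8 = 240

240


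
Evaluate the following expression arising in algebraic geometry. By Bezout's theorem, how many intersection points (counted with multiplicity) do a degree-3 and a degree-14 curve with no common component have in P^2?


Bezout's theorem states the intersection count equals the product of degrees.
Intersection count = 3 * 14 = 42

42


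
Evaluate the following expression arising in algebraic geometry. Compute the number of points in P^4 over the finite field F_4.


P^4(F_4) has (q^(n+1) - 1)/(q - 1) points.
= 4^4 + 4^3 + 4^2 + 4^1 + 4^0
= 256 + 64 + 16 + 4 + 1
= 341

341


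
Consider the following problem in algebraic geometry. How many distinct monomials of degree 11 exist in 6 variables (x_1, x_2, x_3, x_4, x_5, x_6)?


The number of degree-11 monomials in 6 variables is C(d+n-1, n-1).
= C(11+6-1, 6-1) = C(16, 5)
= 4368

4368


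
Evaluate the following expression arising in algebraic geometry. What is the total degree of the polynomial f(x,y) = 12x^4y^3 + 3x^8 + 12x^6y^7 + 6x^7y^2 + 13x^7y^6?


Examine each term for its total degree (sum of exponents).
  Term '12x^4y^3' has total degree 4+3 = 7.
  Term '3x^8' has total degree 8+0 = 8.
  Term '12x^6y^7' has total degree 6+7 = 13.
  Term '6x^7y^2' has total degree 7+2 = 9.
  Term '13x^7y^6' has total degree 7+6 = 13.
The maximum total degree among all terms is 13.

13


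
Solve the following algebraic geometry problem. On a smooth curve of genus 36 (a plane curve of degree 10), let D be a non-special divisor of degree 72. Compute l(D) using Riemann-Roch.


First, compute the genus of a smooth plane curve of degree 10:
g = (d-1)(d-2)/2 = (10-1)(10-2)/2 = 36
For a non-special divisor D (i.e., h^1(D) = 0), Riemann-Roch gives:
l(D) = deg(D) - g + 1
Since deg(D) = 72 >= 2g - 1 = 71, D is non-special.
l(D) = 72 - 36 + 1 = 37

37


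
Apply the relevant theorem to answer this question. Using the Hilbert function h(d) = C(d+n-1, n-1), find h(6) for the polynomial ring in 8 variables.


The Hilbert function for the polynomial ring in 8 variables is:
h(d) = C(d+n-1, n-1)
h(6) = C(6+8-1, 8-1) = C(13, 7)
= 13! / (7! * 6!)
= 1716

1716


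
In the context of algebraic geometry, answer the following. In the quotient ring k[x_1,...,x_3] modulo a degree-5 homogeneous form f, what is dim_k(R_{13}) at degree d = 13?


For R = k[x_1,...,x_n]/(f) with f homogeneous of degree e:
The Hilbert series is (1 - t^e)/(1 - t)^n.
So h(d) = C(d+n-1, n-1) - C(d-e+n-1, n-1) for d >= e.
With n=3, e=5, d=13:
C(13+3-1, 3-1) = C(15, 2) = 105
C(13-5+3-1, 3-1) = C(10, 2) = 45
h(13) = 105 - 45 = 60

60


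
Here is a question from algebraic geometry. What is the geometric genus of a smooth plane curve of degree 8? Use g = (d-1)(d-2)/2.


Using the genus formula for smooth plane curves:
g = (d-1)(d-2)/2
g = (8-1)(8-2)/2
g = 7*6/2
g = 42/2 = 21

21


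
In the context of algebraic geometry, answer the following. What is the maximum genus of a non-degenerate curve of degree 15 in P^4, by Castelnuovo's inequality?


Castelnuovo's bound: write d - 1 = m(r-1) + epsilon with 0 <= epsilon < r-1.
d - 1 = 15 - 1 = 14
r - 1 = 4 - 1 = 3
14 = 4*3 + 2, so m = 4, epsilon = 2
pi(d, r) = m(m-1)(r-1)/2 + m*epsilon
= 4*3*3/2 + 4*2
= 36/2 + 8
= 18 + 8 = 26

26


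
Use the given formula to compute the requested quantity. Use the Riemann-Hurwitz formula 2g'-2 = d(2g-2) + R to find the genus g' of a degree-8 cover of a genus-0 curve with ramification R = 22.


Riemann-Hurwitz formula: 2g' - 2 = d(2g - 2) + R
Given: d = 8, g = 0, R = 22
2g' - 2 = 8*(2*0 - 2) + 22
2g' - 2 = 8*(-2) + 22
2g' - 2 = -16 + 22 = 6
2g' = 8
g' = 4

4


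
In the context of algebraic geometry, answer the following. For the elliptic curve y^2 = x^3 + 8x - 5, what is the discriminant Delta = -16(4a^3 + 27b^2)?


Compute each component:
4a^3 = 4*8^3 = 4*512 = 2048
27b^2 = 27*(-5)^2 = 27*25 = 675
4a^3 + 27b^2 = 2048 + 675 = 2723
Delta = -16*2723 = -43568

-43568


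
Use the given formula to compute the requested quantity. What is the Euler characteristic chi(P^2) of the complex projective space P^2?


The complex projective space P^2 has one cell in each even real dimension 0, 2, ..., 4.
The cohomology groups are H^{2k}(P^2) = Z for k = 0,...,2, and 0 otherwise.
Euler characteristic = sum of Betti numbers = 1 per even-dimensional cohomology group.
chi(P^2) = 2 + 1 = 3

3


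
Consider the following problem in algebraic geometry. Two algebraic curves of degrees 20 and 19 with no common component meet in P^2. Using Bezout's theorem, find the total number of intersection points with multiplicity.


Bezout's theorem states the intersection count equals the product of degrees.
Intersection count = 20 * 19 = 380

380


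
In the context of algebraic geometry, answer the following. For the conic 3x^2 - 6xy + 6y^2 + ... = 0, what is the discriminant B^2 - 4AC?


The discriminant of a conic Ax^2 + Bxy + Cy^2 + ... = 0 is B^2 - 4AC.
B^2 = (-6)^2 = 36
4AC = 4*3*6 = 72
Discriminant = 36 - 72 = -36

-36


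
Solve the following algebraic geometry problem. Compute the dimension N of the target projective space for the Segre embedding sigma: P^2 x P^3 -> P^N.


The Segre embedding maps P^m x P^n into P^N via
all products of coordinates from each factor.
N = (m+1)(n+1) - 1
N = (2+1)(3+1) - 1
N = 3*4 - 1
N = 12 - 1 = 11

11


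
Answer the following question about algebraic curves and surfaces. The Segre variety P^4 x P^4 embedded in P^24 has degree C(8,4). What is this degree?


The degree of the Segre variety P^4 x P^4 is C(m+n, m).
= C(8, 4)
= 70

70


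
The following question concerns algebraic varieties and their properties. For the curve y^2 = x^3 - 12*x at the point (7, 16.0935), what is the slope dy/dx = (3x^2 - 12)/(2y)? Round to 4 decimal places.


Using implicit differentiation of y^2 = x^3 - 12*x:
2y * dy/dx = 3x^2 - 12
dy/dx = (3x^2 - 12)/(2y)
Numerator: 3*7^2 - 12 = 135
Denominator: 2*16.0935 = 32.187
dy/dx = 135/32.187 = 4.1942

4.1942


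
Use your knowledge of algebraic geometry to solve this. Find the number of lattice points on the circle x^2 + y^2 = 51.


Systematically check integer values of x where x^2 <= 51.
For each valid x, check if 51 - x^2 is a perfect square.
Total integer solutions found: 0

0


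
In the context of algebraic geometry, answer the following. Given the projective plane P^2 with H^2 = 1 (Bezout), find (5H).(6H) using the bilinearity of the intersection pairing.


Using bilinearity of the intersection pairing on the projective plane P^2:
(aH).(bH) = ab * (H.H)
We have H^2 = 1 (Bezout).
D.E = (5H).(6H) = 5*6*1
= 30*1
= 30

30


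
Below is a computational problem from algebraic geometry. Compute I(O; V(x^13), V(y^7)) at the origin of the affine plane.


The intersection multiplicity of V(x^a) and V(y^b) at the origin is:
I(O; V(x^13), V(y^7)) = dim_k(k[x,y]/(x^13, y^7))
A basis for k[x,y]/(x^13, y^7) is the set of monomials x^i * y^j
where 0 <= i < 13 and 0 <= j < 7.
The number of such monomials is 13 * 7 = 91

91


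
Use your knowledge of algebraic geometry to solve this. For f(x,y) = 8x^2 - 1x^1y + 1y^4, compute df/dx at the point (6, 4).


df/dx = 2*8*x^1 + 1*(-1)*x^0*y
At (6,4): 2*8*6^1 + 1*(-1)*6^0*4
= 96 - 4
= 92

92


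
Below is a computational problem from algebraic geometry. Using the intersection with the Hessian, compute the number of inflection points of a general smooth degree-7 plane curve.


For a general smooth plane curve C of degree d, the inflection points are
the intersection of C with its Hessian curve, which has degree 3(d-2).
By Bezout, the total intersection number is d * 3(d-2) = 7 * 15 = 105.
For a general curve every flex is ordinary, so each contributes
multiplicity 1 to C·Hess(C), and the number of distinct inflection
points is 3d(d-2).
Inflection points = 3*7*(7-2) = 3*7*5 = 105

105


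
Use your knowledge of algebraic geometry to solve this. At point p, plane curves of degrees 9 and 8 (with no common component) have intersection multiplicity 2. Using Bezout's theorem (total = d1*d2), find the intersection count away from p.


By Bezout's theorem, the total intersection number is d1 * d2.
Total = 9 * 8 = 72
Intersection multiplicity at p = 2
Remaining intersections = 72 - 2 = 70

70


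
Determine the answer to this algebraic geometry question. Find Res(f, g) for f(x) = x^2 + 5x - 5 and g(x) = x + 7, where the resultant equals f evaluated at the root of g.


For Res(f, x - c), we evaluate f at x = c.
f(-7) = (-7)^2 + 5*(-7) - 5
= 49 - 35 - 5
= 14 - 5 = 9
Res(f, g) = 9

9


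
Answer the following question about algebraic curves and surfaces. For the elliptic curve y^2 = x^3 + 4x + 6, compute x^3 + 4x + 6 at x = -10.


Compute x^3 + 4x + 6 at x = -10:
x^3 = (-10)^3 = -1000
4*x = 4*(-10) = -40
Sum: -1000 - 40 + 6 = -1034

-1034


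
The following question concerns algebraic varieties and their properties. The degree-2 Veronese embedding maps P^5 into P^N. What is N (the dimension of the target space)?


The Veronese embedding v_d: P^n -> P^N maps each point to all
degree-d monomials in n+1 homogeneous coordinates.
N = C(n+d, d) - 1
N = C(5+2, 2) - 1
N = C(7, 2) - 1
C(7, 2) = 21
N = 21 - 1 = 20

20


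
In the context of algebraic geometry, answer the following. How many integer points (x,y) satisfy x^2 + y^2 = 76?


Systematically check integer values of x where x^2 <= 76.
For each valid x, check if 76 - x^2 is a perfect square.
Total integer solutions found: 0

0


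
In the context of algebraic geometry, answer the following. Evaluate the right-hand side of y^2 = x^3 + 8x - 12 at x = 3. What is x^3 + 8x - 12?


Compute x^3 + 8x - 12 at x = 3:
x^3 = 3^3 = 27
8*x = 8*3 = 24
Sum: 27 + 24 - 12 = 39

39


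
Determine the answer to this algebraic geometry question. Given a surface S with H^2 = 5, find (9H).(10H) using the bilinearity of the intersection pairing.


Using bilinearity of the intersection pairing on a surface S:
(aH).(bH) = ab * (H.H)
We have H^2 = 5.
D.E = (9H).(10H) = 9*10*5
= 90*5
= 450

450


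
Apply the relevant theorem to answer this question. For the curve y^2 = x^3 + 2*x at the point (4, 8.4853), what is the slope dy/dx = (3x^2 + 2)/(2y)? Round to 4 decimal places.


Using implicit differentiation of y^2 = x^3 + 2*x:
2y * dy/dx = 3x^2 + 2
dy/dx = (3x^2 + 2)/(2y)
Numerator: 3*4^2 + 2 = 50
Denominator: 2*8.4853 = 16.9706
dy/dx = 50/16.9706 = 2.9463

2.9463


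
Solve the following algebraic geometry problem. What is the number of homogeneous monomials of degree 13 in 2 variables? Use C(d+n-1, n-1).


The number of degree-13 monomials in 2 variables is C(d+n-1, n-1).
= C(13+2-1, 2-1) = C(14, 1)
= 14

14


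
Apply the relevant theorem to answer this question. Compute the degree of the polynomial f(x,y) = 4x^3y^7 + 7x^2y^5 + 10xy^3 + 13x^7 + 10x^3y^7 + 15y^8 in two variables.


Examine each term for its total degree (sum of exponents).
  Term '4x^3y^7' has total degree 3+7 = 10.
  Term '7x^2y^5' has total degree 2+5 = 7.
  Term '10xy^3' has total degree 1+3 = 4.
  Term '13x^7' has total degree 7+0 = 7.
  Term '10x^3y^7' has total degree 3+7 = 10.
  Term '15y^8' has total degree 0+8 = 8.
The maximum total degree among all terms is 10.

10


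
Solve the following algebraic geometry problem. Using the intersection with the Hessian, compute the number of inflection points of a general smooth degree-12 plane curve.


For a general smooth plane curve C of degree d, the inflection points are
the intersection of C with its Hessian curve, which has degree 3(d-2).
By Bezout, the total intersection number is d * 3(d-2) = 12 * 30 = 360.
For a general curve every flex is ordinary, so each contributes
multiplicity 1 to C·Hess(C), and the number of distinct inflection
points is 3d(d-2).
Inflection points = 3*12*(12-2) = 3*12*10 = 360

360


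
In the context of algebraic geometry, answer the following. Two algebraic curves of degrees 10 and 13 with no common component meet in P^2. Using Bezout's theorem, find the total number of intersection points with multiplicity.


Bezout's theorem states the intersection count equals the product of degrees.
Intersection count = 10 * 13 = 130

130


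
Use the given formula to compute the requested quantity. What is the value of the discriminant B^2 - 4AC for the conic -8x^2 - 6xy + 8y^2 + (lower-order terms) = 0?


The discriminant of a conic Ax^2 + Bxy + Cy^2 + ... = 0 is B^2 - 4AC.
B^2 = (-6)^2 = 36
4AC = 4*(-8)*8 = -256
Discriminant = 36 + 256 = 292

292


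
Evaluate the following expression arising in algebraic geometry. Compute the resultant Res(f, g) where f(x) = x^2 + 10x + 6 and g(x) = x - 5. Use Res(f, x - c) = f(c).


For Res(f, x - c), we evaluate f at x = c.
f(5) = 5^2 + 10*5 + 6
= 25 + 50 + 6
= 75 + 6 = 81
Res(f, g) = 81

81


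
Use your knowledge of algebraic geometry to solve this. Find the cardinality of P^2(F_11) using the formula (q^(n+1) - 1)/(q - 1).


P^2(F_11) has (q^(n+1) - 1)/(q - 1) points.
= 11^2 + 11^1 + 11^0
= 121 + 11 + 1
= 133

133


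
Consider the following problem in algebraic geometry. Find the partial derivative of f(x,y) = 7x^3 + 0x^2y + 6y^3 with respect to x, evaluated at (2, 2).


df/dx = 3*7*x^2 + 2*0*x^1*y
At (2,2): 3*7*2^2 + 2*0*2^1*2
= 84 + 0
= 84

84


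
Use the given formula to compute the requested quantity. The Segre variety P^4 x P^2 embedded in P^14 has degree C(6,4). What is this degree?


The degree of the Segre variety P^4 x P^2 is C(m+n, m).
= C(6, 4)
= 15

15


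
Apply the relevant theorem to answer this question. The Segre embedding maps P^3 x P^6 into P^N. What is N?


The Segre embedding maps P^m x P^n into P^N via
all products of coordinates from each factor.
N = (m+1)(n+1) - 1
N = (3+1)(6+1) - 1
N = 4*7 - 1
N = 28 - 1 = 27

27


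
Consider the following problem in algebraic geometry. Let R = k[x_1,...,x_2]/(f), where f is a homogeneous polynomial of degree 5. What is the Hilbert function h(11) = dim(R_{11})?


For R = k[x_1,...,x_n]/(f) with f homogeneous of degree e:
The Hilbert series is (1 - t^e)/(1 - t)^n.
So h(d) = C(d+n-1, n-1) - C(d-e+n-1, n-1) for d >= e.
With n=2, e=5, d=11:
C(11+2-1, 2-1) = C(12, 1) = 12
C(11-5+2-1, 2-1) = C(7, 1) = 7
h(11) = 12 - 7 = 5

5


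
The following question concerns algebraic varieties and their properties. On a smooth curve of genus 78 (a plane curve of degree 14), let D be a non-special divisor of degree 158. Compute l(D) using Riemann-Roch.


First, compute the genus of a smooth plane curve of degree 14:
g = (d-1)(d-2)/2 = (14-1)(14-2)/2 = 78
For a non-special divisor D (i.e., h^1(D) = 0), Riemann-Roch gives:
l(D) = deg(D) - g + 1
Since deg(D) = 158 >= 2g - 1 = 155, D is non-special.
l(D) = 158 - 78 + 1 = 81

81


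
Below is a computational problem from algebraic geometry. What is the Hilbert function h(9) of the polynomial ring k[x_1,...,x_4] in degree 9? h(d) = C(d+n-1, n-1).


The Hilbert function for the polynomial ring in 4 variables is:
h(d) = C(d+n-1, n-1)
h(9) = C(9+4-1, 4-1) = C(12, 3)
= 12! / (3! * 9!)
= 220

220


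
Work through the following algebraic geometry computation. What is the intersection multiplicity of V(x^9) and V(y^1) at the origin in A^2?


The intersection multiplicity of V(x^a) and V(y^b) at the origin is:
I(O; V(x^9), V(y^1)) = dim_k(k[x,y]/(x^9, y^1))
A basis for k[x,y]/(x^9, y^1) is the set of monomials x^i * y^j
where 0 <= i < 9 and 0 <= j < 1.
The number of such monomials is 9 * 1 = 9

9


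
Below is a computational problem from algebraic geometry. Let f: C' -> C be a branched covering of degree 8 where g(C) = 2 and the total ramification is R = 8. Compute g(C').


Riemann-Hurwitz formula: 2g' - 2 = d(2g - 2) + R
Given: d = 8, g = 2, R = 8
2g' - 2 = 8*(2*2 - 2) + 8
2g' - 2 = 8*2 + 8
2g' - 2 = 16 + 8 = 24
2g' = 26
g' = 13

13


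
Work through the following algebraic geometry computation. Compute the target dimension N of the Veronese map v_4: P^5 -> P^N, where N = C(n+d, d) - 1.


The Veronese embedding v_d: P^n -> P^N maps each point to all
degree-d monomials in n+1 homogeneous coordinates.
N = C(n+d, d) - 1
N = C(5+4, 4) - 1
N = C(9, 4) - 1
C(9, 4) = 126
N = 126 - 1 = 125

125


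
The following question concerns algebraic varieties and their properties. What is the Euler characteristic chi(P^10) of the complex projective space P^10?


The complex projective space P^10 has one cell in each even real dimension 0, 2, ..., 20.
The cohomology groups are H^{2k}(P^10) = Z for k = 0,...,10, and 0 otherwise.
Euler characteristic = sum of Betti numbers = 1 per even-dimensional cohomology group.
chi(P^10) = 10 + 1 = 11

11


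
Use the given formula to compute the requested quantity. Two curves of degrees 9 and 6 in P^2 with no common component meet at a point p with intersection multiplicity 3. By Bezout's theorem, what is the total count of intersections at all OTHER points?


By Bezout's theorem, the total intersection number is d1 * d2.
Total = 9 * 6 = 54
Intersection multiplicity at p = 3
Remaining intersections = 54 - 3 = 51

51


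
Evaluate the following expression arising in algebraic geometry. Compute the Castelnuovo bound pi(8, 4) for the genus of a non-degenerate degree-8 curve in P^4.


Castelnuovo's bound: write d - 1 = m(r-1) + epsilon with 0 <= epsilon < r-1.
d - 1 = 8 - 1 = 7
r - 1 = 4 - 1 = 3
7 = 2*3 + 1, so m = 2, epsilon = 1
pi(d, r) = m(m-1)(r-1)/2 + m*epsilon
= 2*1*3/2 + 2*1
= 6/2 + 2
= 3 + 2 = 5

5


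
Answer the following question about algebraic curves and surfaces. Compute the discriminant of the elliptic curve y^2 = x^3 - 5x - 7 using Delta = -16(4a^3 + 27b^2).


Compute each component:
4a^3 = 4*(-5)^3 = 4*(-125) = -500
27b^2 = 27*(-7)^2 = 27*49 = 1323
4a^3 + 27b^2 = -500 + 1323 = 823
Delta = -16*823 = -13168

-13168


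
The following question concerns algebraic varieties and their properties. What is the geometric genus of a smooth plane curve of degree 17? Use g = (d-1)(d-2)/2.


Using the genus formula for smooth plane curves:
g = (d-1)(d-2)/2
g = (17-1)(17-2)/2
g = 16*15/2
g = 240/2 = 120

120


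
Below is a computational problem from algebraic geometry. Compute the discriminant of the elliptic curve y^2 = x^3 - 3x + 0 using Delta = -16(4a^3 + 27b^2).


Compute each component:
4a^3 = 4*(-3)^3 = 4*(-27) = -108
27b^2 = 27*0^2 = 27*0 = 0
4a^3 + 27b^2 = -108 + 0 = -108
Delta = -16*(-108) = 1728

1728


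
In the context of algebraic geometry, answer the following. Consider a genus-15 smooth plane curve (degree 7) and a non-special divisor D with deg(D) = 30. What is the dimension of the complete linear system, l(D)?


First, compute the genus of a smooth plane curve of degree 7:
g = (d-1)(d-2)/2 = (7-1)(7-2)/2 = 15
For a non-special divisor D (i.e., h^1(D) = 0), Riemann-Roch gives:
l(D) = deg(D) - g + 1
Since deg(D) = 30 >= 2g - 1 = 29, D is non-special.
l(D) = 30 - 15 + 1 = 16

16


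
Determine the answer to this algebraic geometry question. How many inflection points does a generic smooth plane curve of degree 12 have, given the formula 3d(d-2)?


For a general smooth plane curve C of degree d, the inflection points are
the intersection of C with its Hessian curve, which has degree 3(d-2).
By Bezout, the total intersection number is d * 3(d-2) = 12 * 30 = 360.
For a general curve every flex is ordinary, so each contributes
multiplicity 1 to C·Hess(C), and the number of distinct inflection
points is 3d(d-2).
Inflection points = 3*12*(12-2) = 3*12*10 = 360

360


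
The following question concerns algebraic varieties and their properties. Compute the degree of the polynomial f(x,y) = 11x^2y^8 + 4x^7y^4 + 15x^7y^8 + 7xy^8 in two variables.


Examine each term for its total degree (sum of exponents).
  Term '11x^2y^8' has total degree 2+8 = 10.
  Term '4x^7y^4' has total degree 7+4 = 11.
  Term '15x^7y^8' has total degree 7+8 = 15.
  Term '7xy^8' has total degree 1+8 = 9.
The maximum total degree among all terms is 15.

15


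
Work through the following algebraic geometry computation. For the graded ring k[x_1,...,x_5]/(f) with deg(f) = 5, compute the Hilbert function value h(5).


For R = k[x_1,...,x_n]/(f) with f homogeneous of degree e:
The Hilbert series is (1 - t^e)/(1 - t)^n.
So h(d) = C(d+n-1, n-1) - C(d-e+n-1, n-1) for d >= e.
With n=5, e=5, d=5:
C(5+5-1, 5-1) = C(9, 4) = 126
C(5-5+5-1, 5-1) = C(4, 4) = 1
h(5) = 126 - 1 = 125

125


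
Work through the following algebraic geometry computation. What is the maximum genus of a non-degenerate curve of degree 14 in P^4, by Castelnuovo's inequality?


Castelnuovo's bound: write d - 1 = m(r-1) + epsilon with 0 <= epsilon < r-1.
d - 1 = 14 - 1 = 13
r - 1 = 4 - 1 = 3
13 = 4*3 + 1, so m = 4, epsilon = 1
pi(d, r) = m(m-1)(r-1)/2 + m*epsilon
= 4*3*3/2 + 4*1
= 36/2 + 4
= 18 + 4 = 22

22


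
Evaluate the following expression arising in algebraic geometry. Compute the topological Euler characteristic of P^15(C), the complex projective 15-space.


The complex projective space P^15 has one cell in each even real dimension 0, 2, ..., 30.
The cohomology groups are H^{2k}(P^15) = Z for k = 0,...,15, and 0 otherwise.
Euler characteristic = sum of Betti numbers = 1 per even-dimensional cohomology group.
chi(P^15) = 15 + 1 = 16

16


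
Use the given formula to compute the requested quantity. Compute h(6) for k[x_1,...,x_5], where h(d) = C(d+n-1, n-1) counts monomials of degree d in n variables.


The Hilbert function for the polynomial ring in 5 variables is:
h(d) = C(d+n-1, n-1)
h(6) = C(6+5-1, 5-1) = C(10, 4)
= 10! / (4! * 6!)
= 210

210


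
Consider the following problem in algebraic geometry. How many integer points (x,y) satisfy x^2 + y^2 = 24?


Systematically check integer values of x where x^2 <= 24.
For each valid x, check if 24 - x^2 is a perfect square.
Total integer solutions found: 0

0


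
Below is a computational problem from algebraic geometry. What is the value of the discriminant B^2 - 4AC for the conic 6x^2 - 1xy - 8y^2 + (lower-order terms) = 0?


The discriminant of a conic Ax^2 + Bxy + Cy^2 + ... = 0 is B^2 - 4AC.
B^2 = (-1)^2 = 1
4AC = 4*6*(-8) = -192
Discriminant = 1 + 192 = 193

193


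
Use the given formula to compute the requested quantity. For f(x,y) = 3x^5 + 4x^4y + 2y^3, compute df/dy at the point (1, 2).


df/dy = 4*x^4 + 3*2*y^2
At (1,2): 4*1^4 + 3*2*2^2
= 4 + 24
= 28

28


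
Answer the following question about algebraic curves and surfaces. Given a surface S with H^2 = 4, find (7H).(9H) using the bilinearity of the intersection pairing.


Using bilinearity of the intersection pairing on a surface S:
(aH).(bH) = ab * (H.H)
We have H^2 = 4.
D.E = (7H).(9H) = 7*9*4
= 63*4
= 252

252


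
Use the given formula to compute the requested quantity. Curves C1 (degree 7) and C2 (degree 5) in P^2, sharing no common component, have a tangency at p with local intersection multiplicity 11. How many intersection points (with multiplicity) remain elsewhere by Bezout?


By Bezout's theorem, the total intersection number is d1 * d2.
Total = 7 * 5 = 35
Intersection multiplicity at p = 11
Remaining intersections = 35 - 11 = 24

24


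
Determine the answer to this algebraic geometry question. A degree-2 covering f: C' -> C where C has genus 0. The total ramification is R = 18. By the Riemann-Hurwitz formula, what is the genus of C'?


Riemann-Hurwitz formula: 2g' - 2 = d(2g - 2) + R
Given: d = 2, g = 0, R = 18
2g' - 2 = 2*(2*0 - 2) + 18
2g' - 2 = 2*(-2) + 18
2g' - 2 = -4 + 18 = 14
2g' = 16
g' = 8

8


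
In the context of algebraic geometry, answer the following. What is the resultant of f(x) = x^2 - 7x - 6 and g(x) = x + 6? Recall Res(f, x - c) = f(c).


For Res(f, x - c), we evaluate f at x = c.
f(-6) = (-6)^2 - 7*(-6) - 6
= 36 + 42 - 6
= 78 - 6 = 72
Res(f, g) = 72

72


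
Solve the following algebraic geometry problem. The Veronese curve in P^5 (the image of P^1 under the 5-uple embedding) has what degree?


The rational normal curve in P^5 is the image of P^1 under the 5-uple Veronese.
A general hyperplane in P^5 pulls back to a degree-5 form on P^1, which has 5 zeros,
so the curve meets a general hyperplane in 5 points. Degree = 5.

5


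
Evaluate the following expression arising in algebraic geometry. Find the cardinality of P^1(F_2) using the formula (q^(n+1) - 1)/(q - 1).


P^1(F_2) has (q^(n+1) - 1)/(q - 1) points.
= 2^1 + 2^0
= 2 + 1
= 3

3


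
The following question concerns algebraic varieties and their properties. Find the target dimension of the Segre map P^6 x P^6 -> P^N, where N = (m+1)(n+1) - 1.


The Segre embedding maps P^m x P^n into P^N via
all products of coordinates from each factor.
N = (m+1)(n+1) - 1
N = (6+1)(6+1) - 1
N = 7*7 - 1
N = 49 - 1 = 48

48


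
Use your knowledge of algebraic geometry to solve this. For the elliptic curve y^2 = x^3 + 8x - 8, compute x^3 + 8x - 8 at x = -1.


Compute x^3 + 8x - 8 at x = -1:
x^3 = (-1)^3 = -1
8*x = 8*(-1) = -8
Sum: -1 - 8 - 8 = -17

-17


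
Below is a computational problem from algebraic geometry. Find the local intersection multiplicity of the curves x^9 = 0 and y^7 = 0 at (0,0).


The intersection multiplicity of V(x^a) and V(y^b) at the origin is:
I(O; V(x^9), V(y^7)) = dim_k(k[x,y]/(x^9, y^7))
A basis for k[x,y]/(x^9, y^7) is the set of monomials x^i * y^j
where 0 <= i < 9 and 0 <= j < 7.
The number of such monomials is 9 * 7 = 63

63


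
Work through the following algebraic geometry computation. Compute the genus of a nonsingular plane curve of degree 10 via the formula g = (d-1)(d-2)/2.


Using the genus formula for smooth plane curves:
g = (d-1)(d-2)/2
g = (10-1)(10-2)/2
g = 9*8/2
g = 72/2 = 36

36


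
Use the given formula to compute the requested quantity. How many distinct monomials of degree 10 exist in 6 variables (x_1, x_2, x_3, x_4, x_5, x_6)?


The number of degree-10 monomials in 6 variables is C(d+n-1, n-1).
= C(10+6-1, 6-1) = C(15, 5)
= 3003

3003


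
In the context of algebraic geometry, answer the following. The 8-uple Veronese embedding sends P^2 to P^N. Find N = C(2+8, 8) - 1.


The Veronese embedding v_d: P^n -> P^N maps each point to all
degree-d monomials in n+1 homogeneous coordinates.
N = C(n+d, d) - 1
N = C(2+8, 8) - 1
N = C(10, 8) - 1
C(10, 8) = 45
N = 45 - 1 = 44

44


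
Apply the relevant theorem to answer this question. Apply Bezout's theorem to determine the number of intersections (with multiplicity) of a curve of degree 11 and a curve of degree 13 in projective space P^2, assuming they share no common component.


Bezout's theorem states the intersection count equals the product of degrees.
Intersection count = 11 * 13 = 143

143


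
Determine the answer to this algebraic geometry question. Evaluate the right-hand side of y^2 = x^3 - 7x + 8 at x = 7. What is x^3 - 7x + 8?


Compute x^3 - 7x + 8 at x = 7:
x^3 = 7^3 = 343
(-7)*x = (-7)*7 = -49
Sum: 343 - 49 + 8 = 302

302


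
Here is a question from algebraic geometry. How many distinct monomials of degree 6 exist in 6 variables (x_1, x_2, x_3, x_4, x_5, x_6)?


The number of degree-6 monomials in 6 variables is C(d+n-1, n-1).
= C(6+6-1, 6-1) = C(11, 5)
= 462

462


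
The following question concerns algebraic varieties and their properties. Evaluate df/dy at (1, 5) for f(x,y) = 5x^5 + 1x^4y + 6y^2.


df/dy = 1*x^4 + 2*6*y^1
At (1,5): 1*1^4 + 2*6*5^1
= 1 + 60
= 61

61


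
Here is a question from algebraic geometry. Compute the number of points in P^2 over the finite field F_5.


P^2(F_5) has (q^(n+1) - 1)/(q - 1) points.
= 5^2 + 5^1 + 5^0
= 25 + 5 + 1
= 31

31


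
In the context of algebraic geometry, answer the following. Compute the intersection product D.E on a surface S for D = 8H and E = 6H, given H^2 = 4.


Using bilinearity of the intersection pairing on a surface S:
(aH).(bH) = ab * (H.H)
We have H^2 = 4.
D.E = (8H).(6H) = 8*6*4
= 48*4
= 192

192


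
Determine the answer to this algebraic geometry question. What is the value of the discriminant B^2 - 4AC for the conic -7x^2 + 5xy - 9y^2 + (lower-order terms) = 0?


The discriminant of a conic Ax^2 + Bxy + Cy^2 + ... = 0 is B^2 - 4AC.
B^2 = 5^2 = 25
4AC = 4*(-7)*(-9) = 252
Discriminant = 25 - 252 = -227

-227


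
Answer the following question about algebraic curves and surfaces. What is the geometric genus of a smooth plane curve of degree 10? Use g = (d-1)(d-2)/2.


Using the genus formula for smooth plane curves:
g = (d-1)(d-2)/2
g = (10-1)(10-2)/2
g = 9*8/2
g = 72/2 = 36

36


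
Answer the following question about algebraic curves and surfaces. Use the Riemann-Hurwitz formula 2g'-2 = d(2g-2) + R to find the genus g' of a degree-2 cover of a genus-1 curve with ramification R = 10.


Riemann-Hurwitz formula: 2g' - 2 = d(2g - 2) + R
Given: d = 2, g = 1, R = 10
2g' - 2 = 2*(2*1 - 2) + 10
2g' - 2 = 2*0 + 10
2g' - 2 = 0 + 10 = 10
2g' = 12
g' = 6

6


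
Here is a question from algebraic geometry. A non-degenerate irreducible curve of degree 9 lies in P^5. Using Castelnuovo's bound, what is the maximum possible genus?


Castelnuovo's bound: write d - 1 = m(r-1) + epsilon with 0 <= epsilon < r-1.
d - 1 = 9 - 1 = 8
r - 1 = 5 - 1 = 4
8 = 2*4 + 0, so m = 2, epsilon = 0
pi(d, r) = m(m-1)(r-1)/2 + m*epsilon
= 2*1*4/2 + 2*0
= 8/2 + 0
= 4 + 0 = 4

4


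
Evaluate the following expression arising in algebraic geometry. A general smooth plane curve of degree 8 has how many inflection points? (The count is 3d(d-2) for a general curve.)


For a general smooth plane curve C of degree d, the inflection points are
the intersection of C with its Hessian curve, which has degree 3(d-2).
By Bezout, the total intersection number is d * 3(d-2) = 8 * 18 = 144.
For a general curve every flex is ordinary, so each contributes
multiplicity 1 to C·Hess(C), and the number of distinct inflection
points is 3d(d-2).
Inflection points = 3*8*(8-2) = 3*8*6 = 144

144


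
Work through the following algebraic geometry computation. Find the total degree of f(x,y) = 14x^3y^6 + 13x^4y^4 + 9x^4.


Examine each term for its total degree (sum of exponents).
  Term '14x^3y^6' has total degree 3+6 = 9.
  Term '13x^4y^4' has total degree 4+4 = 8.
  Term '9x^4' has total degree 4+0 = 4.
The maximum total degree among all terms is 9.

9


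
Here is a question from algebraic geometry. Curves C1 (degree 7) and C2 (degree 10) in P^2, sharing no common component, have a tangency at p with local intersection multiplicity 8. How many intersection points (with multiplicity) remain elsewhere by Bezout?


By Bezout's theorem, the total intersection number is d1 * d2.
Total = 7 * 10 = 70
Intersection multiplicity at p = 8
Remaining intersections = 70 - 8 = 62

62


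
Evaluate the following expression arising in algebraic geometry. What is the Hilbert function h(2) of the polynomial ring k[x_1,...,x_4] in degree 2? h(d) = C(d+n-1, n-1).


The Hilbert function for the polynomial ring in 4 variables is:
h(d) = C(d+n-1, n-1)
h(2) = C(2+4-1, 4-1) = C(5, 3)
= 5! / (3! * 2!)
= 10

10


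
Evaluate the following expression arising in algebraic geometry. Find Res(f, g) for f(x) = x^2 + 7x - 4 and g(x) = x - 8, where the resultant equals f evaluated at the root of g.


For Res(f, x - c), we evaluate f at x = c.
f(8) = 8^2 + 7*8 - 4
= 64 + 56 - 4
= 120 - 4 = 116
Res(f, g) = 116

116


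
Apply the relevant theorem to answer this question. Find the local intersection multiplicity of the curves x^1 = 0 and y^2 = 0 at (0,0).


The intersection multiplicity of V(x^a) and V(y^b) at the origin is:
I(O; V(x^1), V(y^2)) = dim_k(k[x,y]/(x^1, y^2))
A basis for k[x,y]/(x^1, y^2) is the set of monomials x^i * y^j
where 0 <= i < 1 and 0 <= j < 2.
The number of such monomials is 1 * 2 = 2

2
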